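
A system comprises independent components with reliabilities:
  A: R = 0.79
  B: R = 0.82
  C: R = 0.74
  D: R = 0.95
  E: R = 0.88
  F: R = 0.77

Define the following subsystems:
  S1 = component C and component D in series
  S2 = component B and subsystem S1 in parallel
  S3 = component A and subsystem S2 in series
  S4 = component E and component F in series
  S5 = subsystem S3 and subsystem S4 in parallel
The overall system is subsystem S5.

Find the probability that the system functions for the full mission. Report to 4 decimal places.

0.9187

Series (C and D): 0.740000 × 0.950000 = 0.703000
Parallel (B and [0.703000]): 1 − (1 − 0.820000)(1 − 0.703000) = 0.946540
Series (A and [0.946540]): 0.790000 × 0.946540 = 0.747767
Series (E and F): 0.880000 × 0.770000 = 0.677600
Parallel ([0.747767] and [0.677600]): 1 − (1 − 0.747767)(1 − 0.677600) = 0.9187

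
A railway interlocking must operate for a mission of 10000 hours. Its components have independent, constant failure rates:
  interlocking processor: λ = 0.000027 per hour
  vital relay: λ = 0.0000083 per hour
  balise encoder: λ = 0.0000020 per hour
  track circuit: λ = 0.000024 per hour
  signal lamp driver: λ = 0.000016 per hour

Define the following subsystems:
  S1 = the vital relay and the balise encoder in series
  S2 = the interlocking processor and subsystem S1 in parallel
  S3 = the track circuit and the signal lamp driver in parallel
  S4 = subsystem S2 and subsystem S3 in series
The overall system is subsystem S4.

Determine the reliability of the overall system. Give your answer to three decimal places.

0.946

R(interlocking processor) = exp(−0.000027 × 10000) = 0.76338
R(vital relay) = exp(−0.0000083 × 10000) = 0.92035
R(balise encoder) = exp(−0.0000020 × 10000) = 0.98020
R(track circuit) = exp(−0.000024 × 10000) = 0.78663
R(signal lamp driver) = exp(−0.000016 × 10000) = 0.85214
Series (vital relay and balise encoder): 0.92035 × 0.98020 = 0.90213
Parallel (interlocking processor and [0.90213]): 1 − (1 − 0.76338)(1 − 0.90213) = 0.97684
Parallel (track circuit and signal lamp driver): 1 − (1 − 0.78663)(1 − 0.85214) = 0.96845
Series ([0.97684] and [0.96845]): 0.97684 × 0.96845 = 0.946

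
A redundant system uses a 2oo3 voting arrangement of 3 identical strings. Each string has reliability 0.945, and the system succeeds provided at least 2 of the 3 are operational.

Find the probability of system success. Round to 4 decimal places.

R = Σ_{i=2}^{3} C(3,i) p^i (1−p)^{3−i} with p = 0.945
C(3,2)·0.945^2·0.055^1 = 0.147349
C(3,3)·0.945^3·0.055^0 = 0.843909
Sum = 0.9913

0.9913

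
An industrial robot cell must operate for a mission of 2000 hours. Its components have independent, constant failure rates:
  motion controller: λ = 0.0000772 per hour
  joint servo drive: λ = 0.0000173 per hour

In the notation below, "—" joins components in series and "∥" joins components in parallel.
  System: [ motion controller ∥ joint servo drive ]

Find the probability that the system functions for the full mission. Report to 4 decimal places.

0.9951

R(motion controller) = exp(−0.0000772 × 2000) = 0.856929
R(joint servo drive) = exp(−0.0000173 × 2000) = 0.965992
Parallel (motion controller and joint servo drive): 1 − (1 − 0.856929)(1 − 0.965992) = 0.9951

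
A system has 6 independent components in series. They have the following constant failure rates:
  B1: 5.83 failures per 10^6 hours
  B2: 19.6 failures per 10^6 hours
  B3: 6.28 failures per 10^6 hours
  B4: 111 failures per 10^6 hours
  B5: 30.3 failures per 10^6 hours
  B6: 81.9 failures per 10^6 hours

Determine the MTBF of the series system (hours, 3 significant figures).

3920

Series of exponential components: λ_sys = Σ λ_i
λ_sys = 0.00000583 + 0.0000196 + 0.00000628 + 0.000111 + 0.0000303 + 0.0000819 = 2.5491e-04 /h
MTBF = 1 / λ_sys = 3920 h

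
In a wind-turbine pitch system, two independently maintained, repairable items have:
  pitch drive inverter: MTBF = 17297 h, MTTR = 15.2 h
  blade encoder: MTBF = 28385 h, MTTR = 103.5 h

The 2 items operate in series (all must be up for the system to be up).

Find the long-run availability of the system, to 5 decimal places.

0.99549

A(pitch drive inverter) = MTBF/(MTBF+MTTR) = 17297/(17297+15.2) = 0.999122
A(blade encoder) = MTBF/(MTBF+MTTR) = 28385/(28385+103.5) = 0.996367
Series availability: 0.999122 × 0.996367 = 0.99549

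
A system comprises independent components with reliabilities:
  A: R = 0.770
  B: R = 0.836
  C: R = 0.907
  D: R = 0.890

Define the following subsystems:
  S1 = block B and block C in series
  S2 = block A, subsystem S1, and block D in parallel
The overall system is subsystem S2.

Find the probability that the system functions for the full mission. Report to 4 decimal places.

Series (B and C): 0.836000 × 0.907000 = 0.758252
Parallel (A, [0.758252], and D): 1 − (1 − 0.770000)(1 − 0.758252)(1 − 0.890000) = 0.9939

0.9939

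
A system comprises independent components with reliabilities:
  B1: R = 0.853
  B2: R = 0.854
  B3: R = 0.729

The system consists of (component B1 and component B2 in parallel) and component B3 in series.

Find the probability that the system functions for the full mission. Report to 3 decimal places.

0.713

Parallel (B1 and B2): 1 − (1 − 0.85300)(1 − 0.85400) = 0.97854
Series ([0.97854] and B3): 0.97854 × 0.72900 = 0.713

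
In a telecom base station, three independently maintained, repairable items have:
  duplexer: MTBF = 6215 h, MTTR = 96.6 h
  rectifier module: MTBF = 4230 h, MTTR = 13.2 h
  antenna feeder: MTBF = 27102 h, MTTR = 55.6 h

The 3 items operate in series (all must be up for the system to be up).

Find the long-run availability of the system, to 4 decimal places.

A(duplexer) = MTBF/(MTBF+MTTR) = 6215/(6215+96.6) = 0.984695
A(rectifier module) = MTBF/(MTBF+MTTR) = 4230/(4230+13.2) = 0.996889
A(antenna feeder) = MTBF/(MTBF+MTTR) = 27102/(27102+55.6) = 0.997953
Series availability: 0.984695 × 0.996889 × 0.997953 = 0.9796

0.9796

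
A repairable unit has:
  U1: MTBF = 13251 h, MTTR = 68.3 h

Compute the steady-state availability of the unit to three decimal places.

0.995

A(U1) = MTBF/(MTBF+MTTR) = 13251/(13251+68.3) = 0.995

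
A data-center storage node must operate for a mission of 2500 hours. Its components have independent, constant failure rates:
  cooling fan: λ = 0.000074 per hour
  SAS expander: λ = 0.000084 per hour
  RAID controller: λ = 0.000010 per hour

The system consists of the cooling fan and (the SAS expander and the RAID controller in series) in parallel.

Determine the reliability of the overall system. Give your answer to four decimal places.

R(cooling fan) = exp(−0.000074 × 2500) = 0.831104
R(SAS expander) = exp(−0.000084 × 2500) = 0.810584
R(RAID controller) = exp(−0.000010 × 2500) = 0.975310
Series (SAS expander and RAID controller): 0.810584 × 0.975310 = 0.790571
Parallel (cooling fan and [0.790571]): 1 − (1 − 0.831104)(1 − 0.790571) = 0.9646

0.9646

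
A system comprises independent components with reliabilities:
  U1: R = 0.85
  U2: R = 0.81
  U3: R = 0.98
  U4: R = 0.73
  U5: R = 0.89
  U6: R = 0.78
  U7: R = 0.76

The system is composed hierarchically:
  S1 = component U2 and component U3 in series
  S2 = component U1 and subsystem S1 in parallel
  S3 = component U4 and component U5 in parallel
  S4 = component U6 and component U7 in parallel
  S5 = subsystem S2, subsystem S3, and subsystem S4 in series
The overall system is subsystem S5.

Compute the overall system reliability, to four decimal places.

0.8906

Series (U2 and U3): 0.810000 × 0.980000 = 0.793800
Parallel (U1 and [0.793800]): 1 − (1 − 0.850000)(1 − 0.793800) = 0.969070
Parallel (U4 and U5): 1 − (1 − 0.730000)(1 − 0.890000) = 0.970300
Parallel (U6 and U7): 1 − (1 − 0.780000)(1 − 0.760000) = 0.947200
Series ([0.969070], [0.970300], and [0.947200]): 0.969070 × 0.970300 × 0.947200 = 0.8906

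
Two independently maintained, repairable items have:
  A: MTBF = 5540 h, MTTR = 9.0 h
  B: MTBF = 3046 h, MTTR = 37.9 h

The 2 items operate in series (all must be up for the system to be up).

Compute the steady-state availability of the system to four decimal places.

A(A) = MTBF/(MTBF+MTTR) = 5540/(5540+9.0) = 0.998378
A(B) = MTBF/(MTBF+MTTR) = 3046/(3046+37.9) = 0.987710
Series availability: 0.998378 × 0.987710 = 0.9861

0.9861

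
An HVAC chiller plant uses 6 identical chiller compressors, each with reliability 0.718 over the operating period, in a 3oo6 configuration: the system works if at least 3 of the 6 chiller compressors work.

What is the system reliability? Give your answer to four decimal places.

0.9429

R = Σ_{i=3}^{6} C(6,i) p^i (1−p)^{6−i} with p = 0.718
C(6,3)·0.718^3·0.282^3 = 0.166016
C(6,4)·0.718^4·0.282^2 = 0.317020
C(6,5)·0.718^5·0.282^1 = 0.322866
C(6,6)·0.718^6·0.282^0 = 0.137008
Sum = 0.9429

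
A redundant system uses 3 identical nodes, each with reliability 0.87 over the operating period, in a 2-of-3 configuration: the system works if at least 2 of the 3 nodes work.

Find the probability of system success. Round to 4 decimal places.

0.9537

R = Σ_{i=2}^{3} C(3,i) p^i (1−p)^{3−i} with p = 0.87
C(3,2)·0.87^2·0.13^1 = 0.295191
C(3,3)·0.87^3·0.13^0 = 0.658503
Sum = 0.9537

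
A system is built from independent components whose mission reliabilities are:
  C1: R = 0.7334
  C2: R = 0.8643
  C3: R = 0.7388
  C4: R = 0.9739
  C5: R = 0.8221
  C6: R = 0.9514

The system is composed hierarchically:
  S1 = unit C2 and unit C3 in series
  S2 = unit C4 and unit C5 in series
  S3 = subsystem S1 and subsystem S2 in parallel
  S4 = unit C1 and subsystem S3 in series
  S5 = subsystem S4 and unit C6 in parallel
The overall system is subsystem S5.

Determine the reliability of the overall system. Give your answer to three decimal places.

0.984

Series (C2 and C3): 0.86430 × 0.73880 = 0.63854
Series (C4 and C5): 0.97390 × 0.82210 = 0.80064
Parallel ([0.63854] and [0.80064]): 1 − (1 − 0.63854)(1 − 0.80064) = 0.92794
Series (C1 and [0.92794]): 0.73340 × 0.92794 = 0.68055
Parallel ([0.68055] and C6): 1 − (1 − 0.68055)(1 − 0.95140) = 0.984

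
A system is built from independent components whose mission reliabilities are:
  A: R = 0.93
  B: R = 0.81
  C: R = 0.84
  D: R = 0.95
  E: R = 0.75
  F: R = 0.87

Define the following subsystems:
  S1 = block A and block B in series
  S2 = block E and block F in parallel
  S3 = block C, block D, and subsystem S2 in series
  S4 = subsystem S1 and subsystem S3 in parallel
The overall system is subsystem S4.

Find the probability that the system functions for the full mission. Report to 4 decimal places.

Series (A and B): 0.930000 × 0.810000 = 0.753300
Parallel (E and F): 1 − (1 − 0.750000)(1 − 0.870000) = 0.967500
Series (C, D, and [0.967500]): 0.840000 × 0.950000 × 0.967500 = 0.772065
Parallel ([0.753300] and [0.772065]): 1 − (1 − 0.753300)(1 − 0.772065) = 0.9438

0.9438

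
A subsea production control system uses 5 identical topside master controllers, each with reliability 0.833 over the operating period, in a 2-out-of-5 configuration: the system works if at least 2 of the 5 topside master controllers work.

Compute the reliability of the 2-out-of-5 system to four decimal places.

0.9966

R = Σ_{i=2}^{5} C(5,i) p^i (1−p)^{5−i} with p = 0.833
C(5,2)·0.833^2·0.167^3 = 0.032318
C(5,3)·0.833^3·0.167^2 = 0.161201
C(5,4)·0.833^4·0.167^1 = 0.402037
C(5,5)·0.833^5·0.167^0 = 0.401074
Sum = 0.9966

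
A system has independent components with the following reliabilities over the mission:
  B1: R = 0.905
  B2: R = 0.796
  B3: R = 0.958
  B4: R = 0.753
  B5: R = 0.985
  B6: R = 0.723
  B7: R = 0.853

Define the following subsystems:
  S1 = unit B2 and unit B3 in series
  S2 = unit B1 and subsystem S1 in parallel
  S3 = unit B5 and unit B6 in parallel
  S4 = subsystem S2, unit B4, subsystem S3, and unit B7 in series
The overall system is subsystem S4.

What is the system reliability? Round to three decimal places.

0.625

Series (B2 and B3): 0.79600 × 0.95800 = 0.76257
Parallel (B1 and [0.76257]): 1 − (1 − 0.90500)(1 − 0.76257) = 0.97744
Parallel (B5 and B6): 1 − (1 − 0.98500)(1 − 0.72300) = 0.99585
Series ([0.97744], B4, [0.99585], and B7): 0.97744 × 0.75300 × 0.99585 × 0.85300 = 0.625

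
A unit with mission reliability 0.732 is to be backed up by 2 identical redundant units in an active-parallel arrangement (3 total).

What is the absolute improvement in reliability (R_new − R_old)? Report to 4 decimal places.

0.2488

R_before = 0.732
R_after = 1 − (1 − 0.732)^3 = 0.9808
ΔR = 0.9808 − 0.732 = 0.2488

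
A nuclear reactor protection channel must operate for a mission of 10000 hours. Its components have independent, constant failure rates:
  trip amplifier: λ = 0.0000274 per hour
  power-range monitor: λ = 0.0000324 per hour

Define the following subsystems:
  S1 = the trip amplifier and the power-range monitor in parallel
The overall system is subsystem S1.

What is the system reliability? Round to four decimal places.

R(trip amplifier) = exp(−0.0000274 × 10000) = 0.760332
R(power-range monitor) = exp(−0.0000324 × 10000) = 0.723250
Parallel (trip amplifier and power-range monitor): 1 − (1 − 0.760332)(1 − 0.723250) = 0.9337

0.9337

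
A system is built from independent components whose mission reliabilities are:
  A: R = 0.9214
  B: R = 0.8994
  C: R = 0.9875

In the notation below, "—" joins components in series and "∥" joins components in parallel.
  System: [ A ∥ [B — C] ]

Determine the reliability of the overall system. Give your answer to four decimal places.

Series (B and C): 0.899400 × 0.987500 = 0.888158
Parallel (A and [0.888158]): 1 − (1 − 0.921400)(1 − 0.888158) = 0.9912

0.9912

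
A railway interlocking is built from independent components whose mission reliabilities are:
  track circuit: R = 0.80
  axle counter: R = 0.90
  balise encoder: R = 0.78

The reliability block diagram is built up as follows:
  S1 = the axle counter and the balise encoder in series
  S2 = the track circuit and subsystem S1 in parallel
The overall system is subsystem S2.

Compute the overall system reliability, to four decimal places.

0.9404

Series (axle counter and balise encoder): 0.900000 × 0.780000 = 0.702000
Parallel (track circuit and [0.702000]): 1 − (1 − 0.800000)(1 − 0.702000) = 0.9404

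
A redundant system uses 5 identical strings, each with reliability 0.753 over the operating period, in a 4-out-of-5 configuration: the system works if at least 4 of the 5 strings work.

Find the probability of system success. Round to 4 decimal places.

0.6391

R = Σ_{i=4}^{5} C(5,i) p^i (1−p)^{5−i} with p = 0.753
C(5,4)·0.753^4·0.247^1 = 0.397052
C(5,5)·0.753^5·0.247^0 = 0.242089
Sum = 0.6391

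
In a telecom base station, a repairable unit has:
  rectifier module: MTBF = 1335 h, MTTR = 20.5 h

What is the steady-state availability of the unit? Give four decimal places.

0.9849

A(rectifier module) = MTBF/(MTBF+MTTR) = 1335/(1335+20.5) = 0.9849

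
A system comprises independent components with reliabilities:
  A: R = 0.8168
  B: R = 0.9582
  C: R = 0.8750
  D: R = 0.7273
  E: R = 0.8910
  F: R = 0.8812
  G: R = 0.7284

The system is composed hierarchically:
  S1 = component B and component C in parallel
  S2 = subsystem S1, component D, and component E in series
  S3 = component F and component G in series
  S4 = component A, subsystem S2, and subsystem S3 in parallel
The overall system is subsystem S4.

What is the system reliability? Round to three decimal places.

0.977

Parallel (B and C): 1 − (1 − 0.95820)(1 − 0.87500) = 0.99478
Series ([0.99478], D, and E): 0.99478 × 0.72730 × 0.89100 = 0.64464
Series (F and G): 0.88120 × 0.72840 = 0.64187
Parallel (A, [0.64464], and [0.64187]): 1 − (1 − 0.81680)(1 − 0.64464)(1 − 0.64187) = 0.977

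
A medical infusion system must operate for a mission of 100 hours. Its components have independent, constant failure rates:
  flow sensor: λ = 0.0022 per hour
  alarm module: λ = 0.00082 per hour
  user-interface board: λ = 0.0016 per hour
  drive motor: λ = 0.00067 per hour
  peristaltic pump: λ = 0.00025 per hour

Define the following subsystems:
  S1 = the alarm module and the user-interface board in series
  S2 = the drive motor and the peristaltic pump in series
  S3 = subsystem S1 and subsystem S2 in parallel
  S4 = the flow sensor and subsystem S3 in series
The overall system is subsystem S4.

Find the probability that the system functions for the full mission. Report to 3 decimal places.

0.787

R(flow sensor) = exp(−0.0022 × 100) = 0.80252
R(alarm module) = exp(−0.00082 × 100) = 0.92127
R(user-interface board) = exp(−0.0016 × 100) = 0.85214
R(drive motor) = exp(−0.00067 × 100) = 0.93520
R(peristaltic pump) = exp(−0.00025 × 100) = 0.97531
Series (alarm module and user-interface board): 0.92127 × 0.85214 = 0.78505
Series (drive motor and peristaltic pump): 0.93520 × 0.97531 = 0.91211
Parallel ([0.78505] and [0.91211]): 1 − (1 − 0.78505)(1 − 0.91211) = 0.98111
Series (flow sensor and [0.98111]): 0.80252 × 0.98111 = 0.787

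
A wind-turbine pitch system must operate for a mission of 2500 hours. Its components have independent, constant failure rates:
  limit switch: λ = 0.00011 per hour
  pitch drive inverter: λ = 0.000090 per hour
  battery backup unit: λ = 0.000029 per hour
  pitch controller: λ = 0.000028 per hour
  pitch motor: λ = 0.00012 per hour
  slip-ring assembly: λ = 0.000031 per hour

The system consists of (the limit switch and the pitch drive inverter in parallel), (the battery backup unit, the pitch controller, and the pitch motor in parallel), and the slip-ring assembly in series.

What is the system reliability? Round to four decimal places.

R(limit switch) = exp(−0.00011 × 2500) = 0.759572
R(pitch drive inverter) = exp(−0.000090 × 2500) = 0.798516
R(battery backup unit) = exp(−0.000029 × 2500) = 0.930066
R(pitch controller) = exp(−0.000028 × 2500) = 0.932394
R(pitch motor) = exp(−0.00012 × 2500) = 0.740818
R(slip-ring assembly) = exp(−0.000031 × 2500) = 0.925427
Parallel (limit switch and pitch drive inverter): 1 − (1 − 0.759572)(1 − 0.798516) = 0.951558
Parallel (battery backup unit, pitch controller, and pitch motor): 1 − (1 − 0.930066)(1 − 0.932394)(1 − 0.740818) = 0.998775
Series ([0.951558], [0.998775], and slip-ring assembly): 0.951558 × 0.998775 × 0.925427 = 0.8795

0.8795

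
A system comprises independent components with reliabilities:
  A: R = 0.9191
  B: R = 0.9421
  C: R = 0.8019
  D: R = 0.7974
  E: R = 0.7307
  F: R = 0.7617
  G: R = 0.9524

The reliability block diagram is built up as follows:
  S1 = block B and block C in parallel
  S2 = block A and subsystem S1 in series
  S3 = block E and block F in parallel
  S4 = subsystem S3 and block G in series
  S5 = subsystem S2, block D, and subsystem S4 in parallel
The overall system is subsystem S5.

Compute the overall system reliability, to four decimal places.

Parallel (B and C): 1 − (1 − 0.942100)(1 − 0.801900) = 0.988530
Series (A and [0.988530]): 0.919100 × 0.988530 = 0.908558
Parallel (E and F): 1 − (1 − 0.730700)(1 − 0.761700) = 0.935826
Series ([0.935826] and G): 0.935826 × 0.952400 = 0.891281
Parallel ([0.908558], D, and [0.891281]): 1 − (1 − 0.908558)(1 − 0.797400)(1 − 0.891281) = 0.9980

0.9980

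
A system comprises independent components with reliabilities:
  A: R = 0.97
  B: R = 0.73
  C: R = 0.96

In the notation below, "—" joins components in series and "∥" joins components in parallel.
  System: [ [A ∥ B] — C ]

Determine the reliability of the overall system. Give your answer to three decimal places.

0.952

Parallel (A and B): 1 − (1 − 0.97000)(1 − 0.73000) = 0.99190
Series ([0.99190] and C): 0.99190 × 0.96000 = 0.952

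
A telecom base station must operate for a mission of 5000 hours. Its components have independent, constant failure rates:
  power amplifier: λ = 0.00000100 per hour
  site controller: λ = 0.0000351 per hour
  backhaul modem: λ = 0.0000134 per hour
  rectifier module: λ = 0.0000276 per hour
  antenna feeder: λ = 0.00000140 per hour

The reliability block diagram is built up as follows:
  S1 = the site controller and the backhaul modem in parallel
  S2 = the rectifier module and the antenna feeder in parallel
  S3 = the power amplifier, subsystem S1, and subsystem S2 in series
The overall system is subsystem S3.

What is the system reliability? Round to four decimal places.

0.9837

R(power amplifier) = exp(−0.00000100 × 5000) = 0.995012
R(site controller) = exp(−0.0000351 × 5000) = 0.839037
R(backhaul modem) = exp(−0.0000134 × 5000) = 0.935195
R(rectifier module) = exp(−0.0000276 × 5000) = 0.871099
R(antenna feeder) = exp(−0.00000140 × 5000) = 0.993024
Parallel (site controller and backhaul modem): 1 − (1 − 0.839037)(1 − 0.935195) = 0.989569
Parallel (rectifier module and antenna feeder): 1 − (1 − 0.871099)(1 − 0.993024) = 0.999101
Series (power amplifier, [0.989569], and [0.999101]): 0.995012 × 0.989569 × 0.999101 = 0.9837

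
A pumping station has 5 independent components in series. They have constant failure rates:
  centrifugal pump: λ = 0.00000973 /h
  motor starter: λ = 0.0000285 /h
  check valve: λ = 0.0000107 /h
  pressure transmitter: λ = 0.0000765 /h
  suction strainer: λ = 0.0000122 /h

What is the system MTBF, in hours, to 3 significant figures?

Series of exponential components: λ_sys = Σ λ_i
λ_sys = 0.00000973 + 0.0000285 + 0.0000107 + 0.0000765 + 0.0000122 = 1.3763e-04 /h
MTBF = 1 / λ_sys = 7270 h

7270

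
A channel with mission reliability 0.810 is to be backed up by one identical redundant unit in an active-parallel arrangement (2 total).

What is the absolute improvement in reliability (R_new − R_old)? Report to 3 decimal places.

0.154

R_before = 0.810
R_after = 1 − (1 − 0.810)^2 = 0.964
ΔR = 0.964 − 0.810 = 0.154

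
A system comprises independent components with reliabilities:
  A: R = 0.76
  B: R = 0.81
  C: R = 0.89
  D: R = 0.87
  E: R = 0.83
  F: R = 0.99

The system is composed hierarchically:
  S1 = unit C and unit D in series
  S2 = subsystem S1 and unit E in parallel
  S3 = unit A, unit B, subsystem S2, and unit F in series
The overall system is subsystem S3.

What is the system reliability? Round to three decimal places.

Series (C and D): 0.89000 × 0.87000 = 0.77430
Parallel ([0.77430] and E): 1 − (1 − 0.77430)(1 − 0.83000) = 0.96163
Series (A, B, [0.96163], and F): 0.76000 × 0.81000 × 0.96163 × 0.99000 = 0.586

0.586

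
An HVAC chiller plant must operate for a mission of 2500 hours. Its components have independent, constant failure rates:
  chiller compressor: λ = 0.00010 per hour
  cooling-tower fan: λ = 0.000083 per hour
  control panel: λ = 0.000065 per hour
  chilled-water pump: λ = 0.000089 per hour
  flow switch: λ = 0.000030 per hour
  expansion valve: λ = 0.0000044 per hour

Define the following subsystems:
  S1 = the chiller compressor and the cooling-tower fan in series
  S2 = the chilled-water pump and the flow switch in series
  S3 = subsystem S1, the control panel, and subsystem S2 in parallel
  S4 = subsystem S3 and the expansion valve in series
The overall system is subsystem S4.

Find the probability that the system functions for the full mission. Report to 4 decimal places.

0.9750

R(chiller compressor) = exp(−0.00010 × 2500) = 0.778801
R(cooling-tower fan) = exp(−0.000083 × 2500) = 0.812613
R(control panel) = exp(−0.000065 × 2500) = 0.850016
R(chilled-water pump) = exp(−0.000089 × 2500) = 0.800515
R(flow switch) = exp(−0.000030 × 2500) = 0.927743
R(expansion valve) = exp(−0.0000044 × 2500) = 0.989060
Series (chiller compressor and cooling-tower fan): 0.778801 × 0.812613 = 0.632864
Series (chilled-water pump and flow switch): 0.800515 × 0.927743 = 0.742672
Parallel ([0.632864], control panel, and [0.742672]): 1 − (1 − 0.632864)(1 − 0.850016)(1 − 0.742672) = 0.985830
Series ([0.985830] and expansion valve): 0.985830 × 0.989060 = 0.9750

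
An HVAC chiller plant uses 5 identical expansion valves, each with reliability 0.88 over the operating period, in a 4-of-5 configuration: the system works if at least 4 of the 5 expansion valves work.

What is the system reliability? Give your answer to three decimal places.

0.888

R = Σ_{i=4}^{5} C(5,i) p^i (1−p)^{5−i} with p = 0.88
C(5,4)·0.88^4·0.12^1 = 0.35982
C(5,5)·0.88^5·0.12^0 = 0.52773
Sum = 0.888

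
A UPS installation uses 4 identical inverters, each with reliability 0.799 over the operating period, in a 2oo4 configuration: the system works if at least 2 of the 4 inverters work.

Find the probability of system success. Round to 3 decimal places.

0.972

R = Σ_{i=2}^{4} C(4,i) p^i (1−p)^{4−i} with p = 0.799
C(4,2)·0.799^2·0.201^2 = 0.15475
C(4,3)·0.799^3·0.201^1 = 0.41011
C(4,4)·0.799^4·0.201^0 = 0.40756
Sum = 0.972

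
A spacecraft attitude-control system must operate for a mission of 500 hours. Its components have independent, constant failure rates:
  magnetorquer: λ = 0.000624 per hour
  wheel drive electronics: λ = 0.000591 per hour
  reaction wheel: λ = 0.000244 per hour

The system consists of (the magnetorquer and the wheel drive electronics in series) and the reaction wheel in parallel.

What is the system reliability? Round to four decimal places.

0.9477

R(magnetorquer) = exp(−0.000624 × 500) = 0.731982
R(wheel drive electronics) = exp(−0.000591 × 500) = 0.744159
R(reaction wheel) = exp(−0.000244 × 500) = 0.885148
Series (magnetorquer and wheel drive electronics): 0.731982 × 0.744159 = 0.544711
Parallel ([0.544711] and reaction wheel): 1 − (1 − 0.544711)(1 − 0.885148) = 0.9477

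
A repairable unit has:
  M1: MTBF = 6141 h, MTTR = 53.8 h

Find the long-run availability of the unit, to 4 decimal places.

A(M1) = MTBF/(MTBF+MTTR) = 6141/(6141+53.8) = 0.9913

0.9913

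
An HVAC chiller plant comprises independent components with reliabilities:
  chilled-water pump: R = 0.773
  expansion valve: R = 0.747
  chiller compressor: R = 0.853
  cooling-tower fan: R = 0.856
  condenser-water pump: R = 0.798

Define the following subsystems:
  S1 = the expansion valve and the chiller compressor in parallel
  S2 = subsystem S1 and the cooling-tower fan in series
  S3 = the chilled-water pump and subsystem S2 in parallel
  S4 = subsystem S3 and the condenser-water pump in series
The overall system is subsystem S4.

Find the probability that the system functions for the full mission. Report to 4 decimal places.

Parallel (expansion valve and chiller compressor): 1 − (1 − 0.747000)(1 − 0.853000) = 0.962809
Series ([0.962809] and cooling-tower fan): 0.962809 × 0.856000 = 0.824165
Parallel (chilled-water pump and [0.824165]): 1 − (1 − 0.773000)(1 − 0.824165) = 0.960085
Series ([0.960085] and condenser-water pump): 0.960085 × 0.798000 = 0.7661

0.7661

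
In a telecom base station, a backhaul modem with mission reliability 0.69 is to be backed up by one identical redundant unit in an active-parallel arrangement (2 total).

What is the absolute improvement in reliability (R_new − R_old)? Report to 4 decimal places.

R_before = 0.69
R_after = 1 − (1 − 0.69)^2 = 0.9039
ΔR = 0.9039 − 0.69 = 0.2139

0.2139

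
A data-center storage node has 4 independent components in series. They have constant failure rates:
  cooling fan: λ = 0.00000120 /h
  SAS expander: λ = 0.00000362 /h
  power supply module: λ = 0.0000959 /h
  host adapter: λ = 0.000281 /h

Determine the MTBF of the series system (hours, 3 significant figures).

2620

Series of exponential components: λ_sys = Σ λ_i
λ_sys = 0.00000120 + 0.00000362 + 0.0000959 + 0.000281 = 3.8172e-04 /h
MTBF = 1 / λ_sys = 2620 h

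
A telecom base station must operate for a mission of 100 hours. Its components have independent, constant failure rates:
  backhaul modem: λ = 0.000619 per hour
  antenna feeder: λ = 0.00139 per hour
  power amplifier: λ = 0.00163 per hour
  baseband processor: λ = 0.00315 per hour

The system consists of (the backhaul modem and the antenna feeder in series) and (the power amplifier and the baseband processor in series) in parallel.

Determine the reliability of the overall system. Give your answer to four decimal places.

R(backhaul modem) = exp(−0.000619 × 100) = 0.939977
R(antenna feeder) = exp(−0.00139 × 100) = 0.870228
R(power amplifier) = exp(−0.00163 × 100) = 0.849591
R(baseband processor) = exp(−0.00315 × 100) = 0.729789
Series (backhaul modem and antenna feeder): 0.939977 × 0.870228 = 0.817994
Series (power amplifier and baseband processor): 0.849591 × 0.729789 = 0.620022
Parallel ([0.817994] and [0.620022]): 1 − (1 − 0.817994)(1 − 0.620022) = 0.9308

0.9308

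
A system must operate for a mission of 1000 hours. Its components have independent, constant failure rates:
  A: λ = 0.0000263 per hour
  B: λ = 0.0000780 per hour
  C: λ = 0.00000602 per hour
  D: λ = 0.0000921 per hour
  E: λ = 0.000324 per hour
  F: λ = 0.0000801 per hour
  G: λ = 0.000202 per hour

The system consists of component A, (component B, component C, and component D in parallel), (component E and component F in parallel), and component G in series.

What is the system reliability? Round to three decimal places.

0.779

R(A) = exp(−0.0000263 × 1000) = 0.97404
R(B) = exp(−0.0000780 × 1000) = 0.92496
R(C) = exp(−0.00000602 × 1000) = 0.99400
R(D) = exp(−0.0000921 × 1000) = 0.91201
R(E) = exp(−0.000324 × 1000) = 0.72325
R(F) = exp(−0.0000801 × 1000) = 0.92302
R(G) = exp(−0.000202 × 1000) = 0.81709
Parallel (B, C, and D): 1 − (1 − 0.92496)(1 − 0.99400)(1 − 0.91201) = 0.99996
Parallel (E and F): 1 − (1 − 0.72325)(1 − 0.92302) = 0.97870
Series (A, [0.99996], [0.97870], and G): 0.97404 × 0.99996 × 0.97870 × 0.81709 = 0.779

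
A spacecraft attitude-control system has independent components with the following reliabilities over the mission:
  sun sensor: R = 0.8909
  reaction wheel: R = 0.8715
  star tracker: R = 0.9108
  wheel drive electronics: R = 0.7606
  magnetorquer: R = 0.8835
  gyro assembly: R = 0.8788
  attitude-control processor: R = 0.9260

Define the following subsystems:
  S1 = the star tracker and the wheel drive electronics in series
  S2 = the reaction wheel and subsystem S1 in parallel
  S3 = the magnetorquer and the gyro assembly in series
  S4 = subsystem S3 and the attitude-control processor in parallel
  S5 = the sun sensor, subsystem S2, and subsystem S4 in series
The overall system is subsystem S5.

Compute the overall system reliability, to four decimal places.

Series (star tracker and wheel drive electronics): 0.910800 × 0.760600 = 0.692754
Parallel (reaction wheel and [0.692754]): 1 − (1 − 0.871500)(1 − 0.692754) = 0.960519
Series (magnetorquer and gyro assembly): 0.883500 × 0.878800 = 0.776420
Parallel ([0.776420] and attitude-control processor): 1 − (1 − 0.776420)(1 − 0.926000) = 0.983455
Series (sun sensor, [0.960519], and [0.983455]): 0.890900 × 0.960519 × 0.983455 = 0.8416

0.8416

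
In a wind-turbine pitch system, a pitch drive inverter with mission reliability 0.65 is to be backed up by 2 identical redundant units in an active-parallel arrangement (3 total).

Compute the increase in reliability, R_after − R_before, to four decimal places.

R_before = 0.65
R_after = 1 − (1 − 0.65)^3 = 0.9571
ΔR = 0.9571 − 0.65 = 0.3071

0.3071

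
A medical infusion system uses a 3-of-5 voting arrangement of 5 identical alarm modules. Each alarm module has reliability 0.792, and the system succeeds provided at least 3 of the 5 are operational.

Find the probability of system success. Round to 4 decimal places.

0.9358

R = Σ_{i=3}^{5} C(5,i) p^i (1−p)^{5−i} with p = 0.792
C(5,3)·0.792^3·0.208^2 = 0.214933
C(5,4)·0.792^4·0.208^1 = 0.409199
C(5,5)·0.792^5·0.208^0 = 0.311620
Sum = 0.9358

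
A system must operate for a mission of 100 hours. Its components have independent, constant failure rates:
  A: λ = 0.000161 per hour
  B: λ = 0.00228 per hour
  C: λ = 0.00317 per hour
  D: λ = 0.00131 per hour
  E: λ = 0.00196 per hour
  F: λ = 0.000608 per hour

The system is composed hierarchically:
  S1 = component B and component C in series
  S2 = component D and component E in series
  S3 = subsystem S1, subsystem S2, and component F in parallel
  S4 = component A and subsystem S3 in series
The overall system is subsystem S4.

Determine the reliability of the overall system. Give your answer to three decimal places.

0.977

R(A) = exp(−0.000161 × 100) = 0.98403
R(B) = exp(−0.00228 × 100) = 0.79612
R(C) = exp(−0.00317 × 100) = 0.72833
R(D) = exp(−0.00131 × 100) = 0.87722
R(E) = exp(−0.00196 × 100) = 0.82201
R(F) = exp(−0.000608 × 100) = 0.94101
Series (B and C): 0.79612 × 0.72833 = 0.57984
Series (D and E): 0.87722 × 0.82201 = 0.72108
Parallel ([0.57984], [0.72108], and F): 1 − (1 − 0.57984)(1 − 0.72108)(1 − 0.94101) = 0.99309
Series (A and [0.99309]): 0.98403 × 0.99309 = 0.977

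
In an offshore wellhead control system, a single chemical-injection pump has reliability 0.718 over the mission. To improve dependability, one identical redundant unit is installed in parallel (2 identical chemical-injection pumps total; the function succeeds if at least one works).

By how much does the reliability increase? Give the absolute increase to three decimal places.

0.202

R_before = 0.718
R_after = 1 − (1 − 0.718)^2 = 0.920
ΔR = 0.920 − 0.718 = 0.202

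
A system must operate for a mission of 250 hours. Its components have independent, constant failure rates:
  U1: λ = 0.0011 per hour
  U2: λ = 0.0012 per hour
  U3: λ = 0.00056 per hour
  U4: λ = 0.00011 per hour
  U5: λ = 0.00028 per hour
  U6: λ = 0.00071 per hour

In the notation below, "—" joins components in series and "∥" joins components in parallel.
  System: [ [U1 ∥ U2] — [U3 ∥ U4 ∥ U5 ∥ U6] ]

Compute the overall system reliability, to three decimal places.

R(U1) = exp(−0.0011 × 250) = 0.75957
R(U2) = exp(−0.0012 × 250) = 0.74082
R(U3) = exp(−0.00056 × 250) = 0.86936
R(U4) = exp(−0.00011 × 250) = 0.97287
R(U5) = exp(−0.00028 × 250) = 0.93239
R(U6) = exp(−0.00071 × 250) = 0.83736
Parallel (U1 and U2): 1 − (1 − 0.75957)(1 − 0.74082) = 0.93769
Parallel (U3, U4, U5, and U6): 1 − (1 − 0.86936)(1 − 0.97287)(1 − 0.93239)(1 − 0.83736) = 0.99996
Series ([0.93769] and [0.99996]): 0.93769 × 0.99996 = 0.938

0.938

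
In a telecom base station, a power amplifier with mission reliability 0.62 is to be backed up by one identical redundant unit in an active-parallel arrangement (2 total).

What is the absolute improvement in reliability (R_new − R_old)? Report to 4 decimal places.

R_before = 0.62
R_after = 1 − (1 − 0.62)^2 = 0.8556
ΔR = 0.8556 − 0.62 = 0.2356

0.2356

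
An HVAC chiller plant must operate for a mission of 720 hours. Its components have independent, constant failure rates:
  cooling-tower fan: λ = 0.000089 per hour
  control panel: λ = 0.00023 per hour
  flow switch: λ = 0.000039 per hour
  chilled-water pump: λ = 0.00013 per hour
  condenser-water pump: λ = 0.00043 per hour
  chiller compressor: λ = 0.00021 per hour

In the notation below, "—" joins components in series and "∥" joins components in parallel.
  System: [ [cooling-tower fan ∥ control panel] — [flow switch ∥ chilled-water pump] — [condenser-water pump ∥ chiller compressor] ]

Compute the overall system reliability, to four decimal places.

R(cooling-tower fan) = exp(−0.000089 × 720) = 0.937930
R(control panel) = exp(−0.00023 × 720) = 0.847385
R(flow switch) = exp(−0.000039 × 720) = 0.972311
R(chilled-water pump) = exp(−0.00013 × 720) = 0.910647
R(condenser-water pump) = exp(−0.00043 × 720) = 0.733740
R(chiller compressor) = exp(−0.00021 × 720) = 0.859676
Parallel (cooling-tower fan and control panel): 1 − (1 − 0.937930)(1 − 0.847385) = 0.990527
Parallel (flow switch and chilled-water pump): 1 − (1 − 0.972311)(1 − 0.910647) = 0.997526
Parallel (condenser-water pump and chiller compressor): 1 − (1 − 0.733740)(1 − 0.859676) = 0.962637
Series ([0.990527], [0.997526], and [0.962637]): 0.990527 × 0.997526 × 0.962637 = 0.9512

0.9512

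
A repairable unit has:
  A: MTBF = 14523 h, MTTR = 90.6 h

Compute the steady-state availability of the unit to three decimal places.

A(A) = MTBF/(MTBF+MTTR) = 14523/(14523+90.6) = 0.994

0.994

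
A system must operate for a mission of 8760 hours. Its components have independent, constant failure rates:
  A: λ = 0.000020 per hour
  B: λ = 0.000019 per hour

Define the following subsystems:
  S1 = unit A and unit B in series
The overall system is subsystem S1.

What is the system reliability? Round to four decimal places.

0.7106

R(A) = exp(−0.000020 × 8760) = 0.839289
R(B) = exp(−0.000019 × 8760) = 0.846674
Series (A and B): 0.839289 × 0.846674 = 0.7106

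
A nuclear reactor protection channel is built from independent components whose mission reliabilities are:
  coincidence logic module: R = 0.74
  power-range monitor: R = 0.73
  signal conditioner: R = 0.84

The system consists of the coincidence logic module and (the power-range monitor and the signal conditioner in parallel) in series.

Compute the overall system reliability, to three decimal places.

Parallel (power-range monitor and signal conditioner): 1 − (1 − 0.73000)(1 − 0.84000) = 0.95680
Series (coincidence logic module and [0.95680]): 0.74000 × 0.95680 = 0.708

0.708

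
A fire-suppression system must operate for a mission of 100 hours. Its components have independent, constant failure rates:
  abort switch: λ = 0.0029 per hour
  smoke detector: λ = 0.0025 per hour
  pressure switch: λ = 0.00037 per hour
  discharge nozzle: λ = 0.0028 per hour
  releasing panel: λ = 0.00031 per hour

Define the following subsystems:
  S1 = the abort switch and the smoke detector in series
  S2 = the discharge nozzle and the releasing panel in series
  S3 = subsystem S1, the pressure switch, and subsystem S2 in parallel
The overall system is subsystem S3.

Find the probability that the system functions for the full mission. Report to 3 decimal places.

0.996

R(abort switch) = exp(−0.0029 × 100) = 0.74826
R(smoke detector) = exp(−0.0025 × 100) = 0.77880
R(pressure switch) = exp(−0.00037 × 100) = 0.96368
R(discharge nozzle) = exp(−0.0028 × 100) = 0.75578
R(releasing panel) = exp(−0.00031 × 100) = 0.96948
Series (abort switch and smoke detector): 0.74826 × 0.77880 = 0.58274
Series (discharge nozzle and releasing panel): 0.75578 × 0.96948 = 0.73271
Parallel ([0.58274], pressure switch, and [0.73271]): 1 − (1 − 0.58274)(1 − 0.96368)(1 − 0.73271) = 0.996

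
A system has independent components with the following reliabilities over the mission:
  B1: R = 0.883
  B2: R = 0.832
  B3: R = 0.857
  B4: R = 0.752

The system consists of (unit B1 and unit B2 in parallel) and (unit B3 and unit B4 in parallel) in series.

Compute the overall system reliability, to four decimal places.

Parallel (B1 and B2): 1 − (1 − 0.883000)(1 − 0.832000) = 0.980344
Parallel (B3 and B4): 1 − (1 − 0.857000)(1 − 0.752000) = 0.964536
Series ([0.980344] and [0.964536]): 0.980344 × 0.964536 = 0.9456

0.9456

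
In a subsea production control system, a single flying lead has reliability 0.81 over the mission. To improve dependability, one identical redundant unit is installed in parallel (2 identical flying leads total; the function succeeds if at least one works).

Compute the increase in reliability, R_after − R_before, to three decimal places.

0.154

R_before = 0.81
R_after = 1 − (1 − 0.81)^2 = 0.964
ΔR = 0.964 − 0.81 = 0.154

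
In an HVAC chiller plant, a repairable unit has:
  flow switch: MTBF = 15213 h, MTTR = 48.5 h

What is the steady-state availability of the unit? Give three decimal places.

A(flow switch) = MTBF/(MTBF+MTTR) = 15213/(15213+48.5) = 0.997

0.997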